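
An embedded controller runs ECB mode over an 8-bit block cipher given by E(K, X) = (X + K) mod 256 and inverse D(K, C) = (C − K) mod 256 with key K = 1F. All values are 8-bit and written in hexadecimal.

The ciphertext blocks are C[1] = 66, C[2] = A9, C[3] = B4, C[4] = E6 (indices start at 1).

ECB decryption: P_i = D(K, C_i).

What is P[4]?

P[4] = C7

P[4]: D(K, E6) = C7.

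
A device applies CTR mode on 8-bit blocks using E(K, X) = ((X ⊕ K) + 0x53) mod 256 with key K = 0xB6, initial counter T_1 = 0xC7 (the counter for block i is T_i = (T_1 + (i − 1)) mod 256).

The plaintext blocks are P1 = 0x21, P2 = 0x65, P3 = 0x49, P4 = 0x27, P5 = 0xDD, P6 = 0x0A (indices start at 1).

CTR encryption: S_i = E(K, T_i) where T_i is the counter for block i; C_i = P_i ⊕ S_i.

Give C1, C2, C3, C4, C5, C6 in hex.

C1: T = 0xC7, S = E(K, T) = 0xC4; 0x21 ⊕ 0xC4 = 0xE5.
C2: T = 0xC8, S = E(K, T) = 0xD1; 0x65 ⊕ 0xD1 = 0xB4.
C3: T = 0xC9, S = E(K, T) = 0xD2; 0x49 ⊕ 0xD2 = 0x9B.
C4: T = 0xCA, S = E(K, T) = 0xCF; 0x27 ⊕ 0xCF = 0xE8.
C5: T = 0xCB, S = E(K, T) = 0xD0; 0xDD ⊕ 0xD0 = 0x0D.
C6: T = 0xCC, S = E(K, T) = 0xCD; 0x0A ⊕ 0xCD = 0xC7.

C1 = 0xE5, C2 = 0xB4, C3 = 0x9B, C4 = 0xE8, C5 = 0x0D, C6 = 0xC7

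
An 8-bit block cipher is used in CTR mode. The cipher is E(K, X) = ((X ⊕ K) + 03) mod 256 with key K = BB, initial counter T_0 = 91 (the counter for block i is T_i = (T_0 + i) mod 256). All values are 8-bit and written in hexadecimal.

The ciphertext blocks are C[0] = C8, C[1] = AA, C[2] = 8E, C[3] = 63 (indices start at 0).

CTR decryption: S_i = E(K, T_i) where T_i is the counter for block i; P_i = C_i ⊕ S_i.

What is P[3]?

P[3]: T = 94, S = E(K, T) = 32; 63 ⊕ 32 = 51.

P[3] = 51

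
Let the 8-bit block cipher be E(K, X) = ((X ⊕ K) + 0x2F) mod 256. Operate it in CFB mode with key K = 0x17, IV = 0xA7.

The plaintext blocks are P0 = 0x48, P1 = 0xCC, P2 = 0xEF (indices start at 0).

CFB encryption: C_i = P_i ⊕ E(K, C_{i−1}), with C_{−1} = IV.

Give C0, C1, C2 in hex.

C0: E(K, 0xA7) = 0xDF; 0x48 ⊕ 0xDF = 0x97.
C1: E(K, 0x97) = 0xAF; 0xCC ⊕ 0xAF = 0x63.
C2: E(K, 0x63) = 0xA3; 0xEF ⊕ 0xA3 = 0x4C.

C0 = 0x97, C1 = 0x63, C2 = 0x4C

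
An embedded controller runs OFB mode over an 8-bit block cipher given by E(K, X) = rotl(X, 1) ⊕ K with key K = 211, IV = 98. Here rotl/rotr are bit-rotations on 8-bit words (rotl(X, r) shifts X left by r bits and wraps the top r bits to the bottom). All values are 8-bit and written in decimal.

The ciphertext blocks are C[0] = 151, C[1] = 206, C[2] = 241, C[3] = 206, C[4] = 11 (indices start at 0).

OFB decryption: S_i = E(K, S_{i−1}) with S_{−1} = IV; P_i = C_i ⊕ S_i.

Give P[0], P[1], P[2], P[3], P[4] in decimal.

P[0] = 128, P[1] = 51, P[2] = 217, P[3] = 77, P[4] = 223

P[0]: S = E(K, 98) = 23; 151 ⊕ 23 = 128.
P[1]: S = E(K, 23) = 253; 206 ⊕ 253 = 51.
P[2]: S = E(K, 253) = 40; 241 ⊕ 40 = 217.
P[3]: S = E(K, 40) = 131; 206 ⊕ 131 = 77.
P[4]: S = E(K, 131) = 212; 11 ⊕ 212 = 223.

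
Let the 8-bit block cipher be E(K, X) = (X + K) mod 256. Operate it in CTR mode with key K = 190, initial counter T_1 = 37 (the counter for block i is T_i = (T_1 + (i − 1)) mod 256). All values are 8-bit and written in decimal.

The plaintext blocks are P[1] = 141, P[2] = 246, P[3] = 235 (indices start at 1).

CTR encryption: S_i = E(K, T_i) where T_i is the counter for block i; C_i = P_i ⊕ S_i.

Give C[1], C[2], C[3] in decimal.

C[1]: T = 37, S = E(K, T) = 227; 141 ⊕ 227 = 110.
C[2]: T = 38, S = E(K, T) = 228; 246 ⊕ 228 = 18.
C[3]: T = 39, S = E(K, T) = 229; 235 ⊕ 229 = 14.

C[1] = 110, C[2] = 18, C[3] = 14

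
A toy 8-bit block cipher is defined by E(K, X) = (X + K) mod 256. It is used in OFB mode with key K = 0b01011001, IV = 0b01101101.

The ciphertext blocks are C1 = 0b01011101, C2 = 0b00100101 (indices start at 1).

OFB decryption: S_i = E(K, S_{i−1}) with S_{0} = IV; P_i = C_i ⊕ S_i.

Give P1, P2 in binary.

P1: S = E(K, 0b01101101) = 0b11000110; 0b01011101 ⊕ 0b11000110 = 0b10011011.
P2: S = E(K, 0b11000110) = 0b00011111; 0b00100101 ⊕ 0b00011111 = 0b00111010.

P1 = 0b10011011, P2 = 0b00111010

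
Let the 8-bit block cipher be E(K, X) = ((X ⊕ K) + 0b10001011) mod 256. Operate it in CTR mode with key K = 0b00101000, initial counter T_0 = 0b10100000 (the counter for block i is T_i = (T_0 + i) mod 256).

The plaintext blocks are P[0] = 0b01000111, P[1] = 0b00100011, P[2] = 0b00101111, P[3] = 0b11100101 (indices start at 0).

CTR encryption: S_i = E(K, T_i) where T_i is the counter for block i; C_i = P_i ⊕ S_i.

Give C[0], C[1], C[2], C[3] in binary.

C[0]: T = 0b10100000, S = E(K, T) = 0b00010011; 0b01000111 ⊕ 0b00010011 = 0b01010100.
C[1]: T = 0b10100001, S = E(K, T) = 0b00010100; 0b00100011 ⊕ 0b00010100 = 0b00110111.
C[2]: T = 0b10100010, S = E(K, T) = 0b00010101; 0b00101111 ⊕ 0b00010101 = 0b00111010.
C[3]: T = 0b10100011, S = E(K, T) = 0b00010110; 0b11100101 ⊕ 0b00010110 = 0b11110011.

C[0] = 0b01010100, C[1] = 0b00110111, C[2] = 0b00111010, C[3] = 0b11110011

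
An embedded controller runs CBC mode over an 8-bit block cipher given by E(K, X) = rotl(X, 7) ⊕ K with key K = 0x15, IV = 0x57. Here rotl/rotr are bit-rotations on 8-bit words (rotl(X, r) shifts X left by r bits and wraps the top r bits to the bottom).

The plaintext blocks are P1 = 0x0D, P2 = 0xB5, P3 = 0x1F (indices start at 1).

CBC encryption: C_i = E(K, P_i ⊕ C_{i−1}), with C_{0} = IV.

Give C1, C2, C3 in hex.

C1 = 0x38, C2 = 0xD3, C3 = 0x73

C1: P1 ⊕ 0x57 = 0x5A; E(K, 0x5A) = 0x38.
C2: P2 ⊕ 0x38 = 0x8D; E(K, 0x8D) = 0xD3.
C3: P3 ⊕ 0xD3 = 0xCC; E(K, 0xCC) = 0x73.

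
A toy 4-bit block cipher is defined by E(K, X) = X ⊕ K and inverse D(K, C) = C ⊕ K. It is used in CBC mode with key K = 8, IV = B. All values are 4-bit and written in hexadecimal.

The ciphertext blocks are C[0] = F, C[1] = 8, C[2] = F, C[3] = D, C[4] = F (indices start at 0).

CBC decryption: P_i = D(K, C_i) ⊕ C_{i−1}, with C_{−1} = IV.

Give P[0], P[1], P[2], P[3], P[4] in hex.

P[0] = C, P[1] = F, P[2] = F, P[3] = A, P[4] = A

P[0]: D(K, F) = 7; 7 ⊕ B = C.
P[1]: D(K, 8) = 0; 0 ⊕ F = F.
P[2]: D(K, F) = 7; 7 ⊕ 8 = F.
P[3]: D(K, D) = 5; 5 ⊕ F = A.
P[4]: D(K, F) = 7; 7 ⊕ D = A.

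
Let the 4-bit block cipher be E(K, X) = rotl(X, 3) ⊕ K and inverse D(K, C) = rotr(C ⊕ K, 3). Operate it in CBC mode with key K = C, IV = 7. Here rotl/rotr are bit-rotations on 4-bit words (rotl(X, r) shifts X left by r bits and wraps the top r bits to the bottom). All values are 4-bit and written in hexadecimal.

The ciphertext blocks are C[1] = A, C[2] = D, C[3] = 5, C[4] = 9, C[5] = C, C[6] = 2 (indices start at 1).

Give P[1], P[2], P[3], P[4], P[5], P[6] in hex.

P[1] = B, P[2] = 8, P[3] = E, P[4] = F, P[5] = 9, P[6] = 1

CBC decryption: P_i = D(K, C_i) ⊕ C_{i−1}, with C_{0} = IV.
P[1]: D(K, A) = C; C ⊕ 7 = B.
P[2]: D(K, D) = 2; 2 ⊕ A = 8.
P[3]: D(K, 5) = 3; 3 ⊕ D = E.
P[4]: D(K, 9) = A; A ⊕ 5 = F.
P[5]: D(K, C) = 0; 0 ⊕ 9 = 9.
P[6]: D(K, 2) = D; D ⊕ C = 1.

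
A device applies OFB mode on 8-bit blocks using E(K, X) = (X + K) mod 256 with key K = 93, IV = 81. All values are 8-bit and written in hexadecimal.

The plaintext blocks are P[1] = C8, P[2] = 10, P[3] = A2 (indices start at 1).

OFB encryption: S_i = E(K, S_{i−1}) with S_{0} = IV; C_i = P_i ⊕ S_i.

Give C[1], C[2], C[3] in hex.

C[1] = DC, C[2] = B7, C[3] = 98

C[1]: S = E(K, 81) = 14; C8 ⊕ 14 = DC.
C[2]: S = E(K, 14) = A7; 10 ⊕ A7 = B7.
C[3]: S = E(K, A7) = 3A; A2 ⊕ 3A = 98.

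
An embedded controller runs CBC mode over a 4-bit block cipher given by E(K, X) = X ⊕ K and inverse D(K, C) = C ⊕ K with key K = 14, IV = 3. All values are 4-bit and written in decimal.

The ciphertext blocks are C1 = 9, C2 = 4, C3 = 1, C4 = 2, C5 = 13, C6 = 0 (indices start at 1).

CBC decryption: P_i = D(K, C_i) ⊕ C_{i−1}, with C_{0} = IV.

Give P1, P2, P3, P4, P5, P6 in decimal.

P1: D(K, 9) = 7; 7 ⊕ 3 = 4.
P2: D(K, 4) = 10; 10 ⊕ 9 = 3.
P3: D(K, 1) = 15; 15 ⊕ 4 = 11.
P4: D(K, 2) = 12; 12 ⊕ 1 = 13.
P5: D(K, 13) = 3; 3 ⊕ 2 = 1.
P6: D(K, 0) = 14; 14 ⊕ 13 = 3.

P1 = 4, P2 = 3, P3 = 11, P4 = 13, P5 = 1, P6 = 3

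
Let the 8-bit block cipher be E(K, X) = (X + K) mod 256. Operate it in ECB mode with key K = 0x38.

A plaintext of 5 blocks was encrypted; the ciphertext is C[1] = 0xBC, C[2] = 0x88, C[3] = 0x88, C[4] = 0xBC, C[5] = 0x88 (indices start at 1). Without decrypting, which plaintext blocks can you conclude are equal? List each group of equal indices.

P[1] = P[4]; P[2] = P[3] = P[5]

ECB encrypts each block independently with the same key, so equal ciphertext blocks imply equal plaintext blocks.
C[1] = C[4] = 0xBC, so P[1] = P[4].
C[2] = C[3] = C[5] = 0x88, so P[2] = P[3] = P[5].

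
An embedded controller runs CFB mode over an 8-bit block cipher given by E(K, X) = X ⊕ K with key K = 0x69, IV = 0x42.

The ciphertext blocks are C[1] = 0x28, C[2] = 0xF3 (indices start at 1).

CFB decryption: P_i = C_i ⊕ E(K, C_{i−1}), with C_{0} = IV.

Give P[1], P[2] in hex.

P[1]: E(K, 0x42) = 0x2B; 0x28 ⊕ 0x2B = 0x03.
P[2]: E(K, 0x28) = 0x41; 0xF3 ⊕ 0x41 = 0xB2.

P[1] = 0x03, P[2] = 0xB2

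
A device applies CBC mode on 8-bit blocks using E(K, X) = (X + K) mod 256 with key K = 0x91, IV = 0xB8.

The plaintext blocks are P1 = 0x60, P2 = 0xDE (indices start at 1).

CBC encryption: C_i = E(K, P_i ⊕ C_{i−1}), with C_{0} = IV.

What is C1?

C1: P1 ⊕ 0xB8 = 0xD8; E(K, 0xD8) = 0x69.

C1 = 0x69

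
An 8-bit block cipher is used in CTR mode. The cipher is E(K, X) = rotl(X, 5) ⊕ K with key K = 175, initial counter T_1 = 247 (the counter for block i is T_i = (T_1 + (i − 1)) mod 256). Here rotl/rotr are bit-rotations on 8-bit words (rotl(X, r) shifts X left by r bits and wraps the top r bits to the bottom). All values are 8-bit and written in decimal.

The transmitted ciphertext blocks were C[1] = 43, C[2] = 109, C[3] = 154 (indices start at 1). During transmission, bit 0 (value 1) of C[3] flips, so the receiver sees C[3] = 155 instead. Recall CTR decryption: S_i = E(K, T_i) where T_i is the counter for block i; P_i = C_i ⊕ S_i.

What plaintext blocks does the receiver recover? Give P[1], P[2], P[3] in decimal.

Only C[3] changed, to 155. In CTR, a change in C_i flips the same bit in P_i only; the keystream is unaffected. Decrypting the received ciphertext:
P[1]: T = 247, S = E(K, T) = 81; 43 ⊕ 81 = 122.
P[2]: T = 248, S = E(K, T) = 176; 109 ⊕ 176 = 221.
P[3]: T = 249, S = E(K, T) = 144; 155 ⊕ 144 = 11.
Blocks that differ from the original plaintext: P[3].

P[1] = 122, P[2] = 221, P[3] = 11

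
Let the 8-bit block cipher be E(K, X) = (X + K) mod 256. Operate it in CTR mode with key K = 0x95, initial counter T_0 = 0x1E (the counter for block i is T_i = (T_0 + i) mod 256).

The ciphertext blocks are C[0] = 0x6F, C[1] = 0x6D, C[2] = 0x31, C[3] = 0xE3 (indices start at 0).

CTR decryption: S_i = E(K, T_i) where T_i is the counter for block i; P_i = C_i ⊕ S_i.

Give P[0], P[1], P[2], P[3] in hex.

P[0]: T = 0x1E, S = E(K, T) = 0xB3; 0x6F ⊕ 0xB3 = 0xDC.
P[1]: T = 0x1F, S = E(K, T) = 0xB4; 0x6D ⊕ 0xB4 = 0xD9.
P[2]: T = 0x20, S = E(K, T) = 0xB5; 0x31 ⊕ 0xB5 = 0x84.
P[3]: T = 0x21, S = E(K, T) = 0xB6; 0xE3 ⊕ 0xB6 = 0x55.

P[0] = 0xDC, P[1] = 0xD9, P[2] = 0x84, P[3] = 0x55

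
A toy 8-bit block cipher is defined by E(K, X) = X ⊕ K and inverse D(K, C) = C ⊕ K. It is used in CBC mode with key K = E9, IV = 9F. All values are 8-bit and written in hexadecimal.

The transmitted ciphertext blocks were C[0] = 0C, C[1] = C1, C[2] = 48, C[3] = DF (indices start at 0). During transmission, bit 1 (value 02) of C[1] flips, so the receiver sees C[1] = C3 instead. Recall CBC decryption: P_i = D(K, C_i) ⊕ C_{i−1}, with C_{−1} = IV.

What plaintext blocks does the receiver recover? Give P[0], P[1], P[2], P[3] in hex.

P[0] = 7A, P[1] = 26, P[2] = 62, P[3] = 7E

Only C[1] changed, to C3. In CBC, a change in C_i garbles P_i and flips the same bit in P_{i+1}. Decrypting the received ciphertext:
P[0]: D(K, 0C) = E5; E5 ⊕ 9F = 7A.
P[1]: D(K, C3) = 2A; 2A ⊕ 0C = 26.
P[2]: D(K, 48) = A1; A1 ⊕ C3 = 62.
P[3]: D(K, DF) = 36; 36 ⊕ 48 = 7E.
Blocks that differ from the original plaintext: P[1], P[2].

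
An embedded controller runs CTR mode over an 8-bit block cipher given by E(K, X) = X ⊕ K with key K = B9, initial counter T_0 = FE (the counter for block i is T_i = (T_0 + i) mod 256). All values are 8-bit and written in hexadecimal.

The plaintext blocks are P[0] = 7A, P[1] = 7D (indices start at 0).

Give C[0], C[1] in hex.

C[0] = 3D, C[1] = 3B

CTR encryption: S_i = E(K, T_i) where T_i is the counter for block i; C_i = P_i ⊕ S_i.
C[0]: T = FE, S = E(K, T) = 47; 7A ⊕ 47 = 3D.
C[1]: T = FF, S = E(K, T) = 46; 7D ⊕ 46 = 3B.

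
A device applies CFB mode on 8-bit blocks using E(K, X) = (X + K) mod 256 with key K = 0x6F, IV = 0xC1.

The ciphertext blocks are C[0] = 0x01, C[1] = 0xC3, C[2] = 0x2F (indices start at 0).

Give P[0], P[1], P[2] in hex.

CFB decryption: P_i = C_i ⊕ E(K, C_{i−1}), with C_{−1} = IV.
P[0]: E(K, 0xC1) = 0x30; 0x01 ⊕ 0x30 = 0x31.
P[1]: E(K, 0x01) = 0x70; 0xC3 ⊕ 0x70 = 0xB3.
P[2]: E(K, 0xC3) = 0x32; 0x2F ⊕ 0x32 = 0x1D.

P[0] = 0x31, P[1] = 0xB3, P[2] = 0x1D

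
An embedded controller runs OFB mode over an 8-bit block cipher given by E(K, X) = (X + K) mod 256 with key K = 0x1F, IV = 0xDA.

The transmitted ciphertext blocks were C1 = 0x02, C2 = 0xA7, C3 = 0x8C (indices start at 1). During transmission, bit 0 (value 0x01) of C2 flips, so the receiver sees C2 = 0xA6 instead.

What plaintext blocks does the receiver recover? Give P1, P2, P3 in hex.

OFB decryption: S_i = E(K, S_{i−1}) with S_{0} = IV; P_i = C_i ⊕ S_i.
Only C2 changed, to 0xA6. In OFB, a change in C_i flips the same bit in P_i only; the keystream is unaffected. Decrypting the received ciphertext:
P1: S = E(K, 0xDA) = 0xF9; 0x02 ⊕ 0xF9 = 0xFB.
P2: S = E(K, 0xF9) = 0x18; 0xA6 ⊕ 0x18 = 0xBE.
P3: S = E(K, 0x18) = 0x37; 0x8C ⊕ 0x37 = 0xBB.
Blocks that differ from the original plaintext: P2.

P1 = 0xFB, P2 = 0xBE, P3 = 0xBB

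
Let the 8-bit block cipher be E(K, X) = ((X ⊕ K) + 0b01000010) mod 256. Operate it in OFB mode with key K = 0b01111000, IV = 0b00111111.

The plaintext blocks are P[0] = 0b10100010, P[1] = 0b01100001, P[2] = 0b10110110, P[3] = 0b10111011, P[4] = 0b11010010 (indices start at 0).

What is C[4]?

C[4] = 0b01000011

OFB encryption: S_i = E(K, S_{i−1}) with S_{−1} = IV; C_i = P_i ⊕ S_i.
C[0]: S = E(K, 0b00111111) = 0b10001001; 0b10100010 ⊕ 0b10001001 = 0b00101011.
C[1]: S = E(K, 0b10001001) = 0b00110011; 0b01100001 ⊕ 0b00110011 = 0b01010010.
C[2]: S = E(K, 0b00110011) = 0b10001101; 0b10110110 ⊕ 0b10001101 = 0b00111011.
C[3]: S = E(K, 0b10001101) = 0b00110111; 0b10111011 ⊕ 0b00110111 = 0b10001100.
C[4]: S = E(K, 0b00110111) = 0b10010001; 0b11010010 ⊕ 0b10010001 = 0b01000011.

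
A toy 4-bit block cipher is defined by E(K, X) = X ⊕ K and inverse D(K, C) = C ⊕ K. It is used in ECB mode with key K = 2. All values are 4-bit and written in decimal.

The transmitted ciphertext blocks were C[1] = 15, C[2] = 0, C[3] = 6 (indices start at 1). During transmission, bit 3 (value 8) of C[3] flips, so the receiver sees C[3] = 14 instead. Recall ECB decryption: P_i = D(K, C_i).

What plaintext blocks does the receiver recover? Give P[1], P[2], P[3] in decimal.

P[1] = 13, P[2] = 2, P[3] = 12

Only C[3] changed, to 14. In ECB, a change in C_i affects only P_i. Decrypting the received ciphertext:
P[1]: D(K, 15) = 13.
P[2]: D(K, 0) = 2.
P[3]: D(K, 14) = 12.
Blocks that differ from the original plaintext: P[3].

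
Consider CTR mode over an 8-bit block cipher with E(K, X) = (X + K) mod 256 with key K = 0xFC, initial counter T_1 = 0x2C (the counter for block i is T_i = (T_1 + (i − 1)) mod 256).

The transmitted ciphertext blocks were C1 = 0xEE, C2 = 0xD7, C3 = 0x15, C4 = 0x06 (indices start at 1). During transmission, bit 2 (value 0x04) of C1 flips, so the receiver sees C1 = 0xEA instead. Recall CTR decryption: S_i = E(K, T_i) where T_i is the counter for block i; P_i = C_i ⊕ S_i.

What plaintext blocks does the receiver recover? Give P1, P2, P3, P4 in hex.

Only C1 changed, to 0xEA. In CTR, a change in C_i flips the same bit in P_i only; the keystream is unaffected. Decrypting the received ciphertext:
P1: T = 0x2C, S = E(K, T) = 0x28; 0xEA ⊕ 0x28 = 0xC2.
P2: T = 0x2D, S = E(K, T) = 0x29; 0xD7 ⊕ 0x29 = 0xFE.
P3: T = 0x2E, S = E(K, T) = 0x2A; 0x15 ⊕ 0x2A = 0x3F.
P4: T = 0x2F, S = E(K, T) = 0x2B; 0x06 ⊕ 0x2B = 0x2D.
Blocks that differ from the original plaintext: P1.

P1 = 0xC2, P2 = 0xFE, P3 = 0x3F, P4 = 0x2D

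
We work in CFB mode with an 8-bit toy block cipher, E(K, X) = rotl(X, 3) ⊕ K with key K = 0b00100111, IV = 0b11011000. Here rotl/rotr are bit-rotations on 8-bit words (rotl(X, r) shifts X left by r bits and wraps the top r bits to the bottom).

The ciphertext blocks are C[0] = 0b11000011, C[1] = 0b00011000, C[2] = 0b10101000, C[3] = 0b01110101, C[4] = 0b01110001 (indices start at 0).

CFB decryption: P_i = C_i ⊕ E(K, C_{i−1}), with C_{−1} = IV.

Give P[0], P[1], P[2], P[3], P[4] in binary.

P[0]: E(K, 0b11011000) = 0b11100001; 0b11000011 ⊕ 0b11100001 = 0b00100010.
P[1]: E(K, 0b11000011) = 0b00111001; 0b00011000 ⊕ 0b00111001 = 0b00100001.
P[2]: E(K, 0b00011000) = 0b11100111; 0b10101000 ⊕ 0b11100111 = 0b01001111.
P[3]: E(K, 0b10101000) = 0b01100010; 0b01110101 ⊕ 0b01100010 = 0b00010111.
P[4]: E(K, 0b01110101) = 0b10001100; 0b01110001 ⊕ 0b10001100 = 0b11111101.

P[0] = 0b00100010, P[1] = 0b00100001, P[2] = 0b01001111, P[3] = 0b00010111, P[4] = 0b11111101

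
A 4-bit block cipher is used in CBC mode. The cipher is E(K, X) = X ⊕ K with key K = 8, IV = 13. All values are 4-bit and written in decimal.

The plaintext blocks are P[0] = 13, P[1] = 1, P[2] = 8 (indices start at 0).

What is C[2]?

CBC encryption: C_i = E(K, P_i ⊕ C_{i−1}), with C_{−1} = IV.
C[0]: P[0] ⊕ 13 = 0; E(K, 0) = 8.
C[1]: P[1] ⊕ 8 = 9; E(K, 9) = 1.
C[2]: P[2] ⊕ 1 = 9; E(K, 9) = 1.

C[2] = 1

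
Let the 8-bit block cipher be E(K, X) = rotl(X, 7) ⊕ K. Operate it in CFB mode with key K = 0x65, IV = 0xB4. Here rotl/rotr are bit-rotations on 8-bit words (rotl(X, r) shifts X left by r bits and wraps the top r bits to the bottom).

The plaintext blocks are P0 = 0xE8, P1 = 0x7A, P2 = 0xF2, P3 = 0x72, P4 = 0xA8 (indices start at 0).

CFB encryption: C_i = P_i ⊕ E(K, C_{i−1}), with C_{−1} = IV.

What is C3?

C0: E(K, 0xB4) = 0x3F; 0xE8 ⊕ 0x3F = 0xD7.
C1: E(K, 0xD7) = 0x8E; 0x7A ⊕ 0x8E = 0xF4.
C2: E(K, 0xF4) = 0x1F; 0xF2 ⊕ 0x1F = 0xED.
C3: E(K, 0xED) = 0x93; 0x72 ⊕ 0x93 = 0xE1.

C3 = 0xE1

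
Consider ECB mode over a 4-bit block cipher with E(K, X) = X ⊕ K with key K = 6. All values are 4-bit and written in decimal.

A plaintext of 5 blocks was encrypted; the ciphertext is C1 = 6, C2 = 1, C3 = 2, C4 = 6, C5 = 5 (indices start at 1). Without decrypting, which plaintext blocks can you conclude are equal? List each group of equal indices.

ECB encrypts each block independently with the same key, so equal ciphertext blocks imply equal plaintext blocks.
C1 = C4 = 6, so P1 = P4.

P1 = P4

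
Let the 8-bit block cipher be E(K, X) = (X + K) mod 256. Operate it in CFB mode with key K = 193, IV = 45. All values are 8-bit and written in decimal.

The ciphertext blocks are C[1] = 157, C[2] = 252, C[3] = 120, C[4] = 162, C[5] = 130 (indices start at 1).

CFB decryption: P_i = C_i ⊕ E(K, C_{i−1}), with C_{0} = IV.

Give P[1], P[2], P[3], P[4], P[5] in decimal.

P[1]: E(K, 45) = 238; 157 ⊕ 238 = 115.
P[2]: E(K, 157) = 94; 252 ⊕ 94 = 162.
P[3]: E(K, 252) = 189; 120 ⊕ 189 = 197.
P[4]: E(K, 120) = 57; 162 ⊕ 57 = 155.
P[5]: E(K, 162) = 99; 130 ⊕ 99 = 225.

P[1] = 115, P[2] = 162, P[3] = 197, P[4] = 155, P[5] = 225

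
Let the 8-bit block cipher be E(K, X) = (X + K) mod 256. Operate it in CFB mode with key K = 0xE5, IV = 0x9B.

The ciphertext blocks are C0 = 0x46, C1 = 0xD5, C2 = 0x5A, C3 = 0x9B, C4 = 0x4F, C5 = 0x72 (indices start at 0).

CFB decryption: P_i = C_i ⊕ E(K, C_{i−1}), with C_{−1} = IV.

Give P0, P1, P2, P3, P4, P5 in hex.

P0: E(K, 0x9B) = 0x80; 0x46 ⊕ 0x80 = 0xC6.
P1: E(K, 0x46) = 0x2B; 0xD5 ⊕ 0x2B = 0xFE.
P2: E(K, 0xD5) = 0xBA; 0x5A ⊕ 0xBA = 0xE0.
P3: E(K, 0x5A) = 0x3F; 0x9B ⊕ 0x3F = 0xA4.
P4: E(K, 0x9B) = 0x80; 0x4F ⊕ 0x80 = 0xCF.
P5: E(K, 0x4F) = 0x34; 0x72 ⊕ 0x34 = 0x46.

P0 = 0xC6, P1 = 0xFE, P2 = 0xE0, P3 = 0xA4, P4 = 0xCF, P5 = 0x46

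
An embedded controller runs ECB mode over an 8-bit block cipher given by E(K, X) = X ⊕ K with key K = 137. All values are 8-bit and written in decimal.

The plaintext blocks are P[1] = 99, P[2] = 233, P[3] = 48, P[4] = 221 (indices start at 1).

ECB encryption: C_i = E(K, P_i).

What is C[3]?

C[3] = 185

C[3]: E(K, 48) = 185.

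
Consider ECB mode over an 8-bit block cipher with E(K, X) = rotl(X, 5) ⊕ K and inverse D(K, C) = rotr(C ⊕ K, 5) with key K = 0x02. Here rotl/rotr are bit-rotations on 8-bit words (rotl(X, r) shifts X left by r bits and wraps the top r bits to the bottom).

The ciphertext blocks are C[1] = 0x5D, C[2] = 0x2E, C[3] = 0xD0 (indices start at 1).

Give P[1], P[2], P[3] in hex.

P[1] = 0xFA, P[2] = 0x61, P[3] = 0x96

ECB decryption: P_i = D(K, C_i).
P[1]: D(K, 0x5D) = 0xFA.
P[2]: D(K, 0x2E) = 0x61.
P[3]: D(K, 0xD0) = 0x96.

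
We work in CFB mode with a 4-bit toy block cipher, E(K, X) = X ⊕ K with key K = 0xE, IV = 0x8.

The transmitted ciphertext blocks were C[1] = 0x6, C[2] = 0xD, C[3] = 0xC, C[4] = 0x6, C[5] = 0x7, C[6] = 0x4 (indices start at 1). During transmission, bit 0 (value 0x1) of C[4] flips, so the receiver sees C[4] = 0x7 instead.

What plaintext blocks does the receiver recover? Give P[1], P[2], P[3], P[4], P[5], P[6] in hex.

P[1] = 0x0, P[2] = 0x5, P[3] = 0xF, P[4] = 0x5, P[5] = 0xE, P[6] = 0xD

CFB decryption: P_i = C_i ⊕ E(K, C_{i−1}), with C_{0} = IV.
Only C[4] changed, to 0x7. In CFB, a change in C_i flips the same bit in P_i and garbles P_{i+1}. Decrypting the received ciphertext:
P[1]: E(K, 0x8) = 0x6; 0x6 ⊕ 0x6 = 0x0.
P[2]: E(K, 0x6) = 0x8; 0xD ⊕ 0x8 = 0x5.
P[3]: E(K, 0xD) = 0x3; 0xC ⊕ 0x3 = 0xF.
P[4]: E(K, 0xC) = 0x2; 0x7 ⊕ 0x2 = 0x5.
P[5]: E(K, 0x7) = 0x9; 0x7 ⊕ 0x9 = 0xE.
P[6]: E(K, 0x7) = 0x9; 0x4 ⊕ 0x9 = 0xD.
Blocks that differ from the original plaintext: P[4], P[5].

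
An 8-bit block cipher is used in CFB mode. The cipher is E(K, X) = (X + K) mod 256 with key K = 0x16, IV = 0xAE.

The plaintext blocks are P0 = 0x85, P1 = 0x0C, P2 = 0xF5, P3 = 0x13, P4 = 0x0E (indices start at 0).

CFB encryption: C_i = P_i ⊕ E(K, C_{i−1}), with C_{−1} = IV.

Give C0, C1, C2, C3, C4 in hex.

C0 = 0x41, C1 = 0x5B, C2 = 0x84, C3 = 0x89, C4 = 0x91

C0: E(K, 0xAE) = 0xC4; 0x85 ⊕ 0xC4 = 0x41.
C1: E(K, 0x41) = 0x57; 0x0C ⊕ 0x57 = 0x5B.
C2: E(K, 0x5B) = 0x71; 0xF5 ⊕ 0x71 = 0x84.
C3: E(K, 0x84) = 0x9A; 0x13 ⊕ 0x9A = 0x89.
C4: E(K, 0x89) = 0x9F; 0x0E ⊕ 0x9F = 0x91.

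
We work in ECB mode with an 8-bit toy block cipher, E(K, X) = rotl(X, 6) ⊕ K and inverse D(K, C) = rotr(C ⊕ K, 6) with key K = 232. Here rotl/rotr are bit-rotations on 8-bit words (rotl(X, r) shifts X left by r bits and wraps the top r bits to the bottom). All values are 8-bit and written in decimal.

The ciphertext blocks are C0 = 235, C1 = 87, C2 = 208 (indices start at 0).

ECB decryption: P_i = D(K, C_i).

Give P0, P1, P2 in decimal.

P0 = 12, P1 = 254, P2 = 224

P0: D(K, 235) = 12.
P1: D(K, 87) = 254.
P2: D(K, 208) = 224.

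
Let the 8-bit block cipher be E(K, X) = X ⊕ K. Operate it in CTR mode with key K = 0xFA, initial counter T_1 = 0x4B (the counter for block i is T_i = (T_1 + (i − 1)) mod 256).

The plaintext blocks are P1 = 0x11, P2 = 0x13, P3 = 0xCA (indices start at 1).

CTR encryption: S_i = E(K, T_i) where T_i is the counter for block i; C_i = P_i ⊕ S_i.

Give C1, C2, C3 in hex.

C1: T = 0x4B, S = E(K, T) = 0xB1; 0x11 ⊕ 0xB1 = 0xA0.
C2: T = 0x4C, S = E(K, T) = 0xB6; 0x13 ⊕ 0xB6 = 0xA5.
C3: T = 0x4D, S = E(K, T) = 0xB7; 0xCA ⊕ 0xB7 = 0x7D.

C1 = 0xA0, C2 = 0xA5, C3 = 0x7D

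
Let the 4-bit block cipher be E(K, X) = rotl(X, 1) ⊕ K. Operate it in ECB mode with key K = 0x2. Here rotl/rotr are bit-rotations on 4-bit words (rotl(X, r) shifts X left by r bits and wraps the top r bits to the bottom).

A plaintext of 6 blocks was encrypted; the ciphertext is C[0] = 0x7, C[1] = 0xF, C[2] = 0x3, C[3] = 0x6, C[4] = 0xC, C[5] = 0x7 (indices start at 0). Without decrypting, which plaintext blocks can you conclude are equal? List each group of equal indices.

P[0] = P[5]

ECB encrypts each block independently with the same key, so equal ciphertext blocks imply equal plaintext blocks.
C[0] = C[5] = 0x7, so P[0] = P[5].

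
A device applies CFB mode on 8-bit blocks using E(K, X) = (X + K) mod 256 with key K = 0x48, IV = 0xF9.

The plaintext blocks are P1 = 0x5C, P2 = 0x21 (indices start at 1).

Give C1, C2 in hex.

C1 = 0x1D, C2 = 0x44

CFB encryption: C_i = P_i ⊕ E(K, C_{i−1}), with C_{0} = IV.
C1: E(K, 0xF9) = 0x41; 0x5C ⊕ 0x41 = 0x1D.
C2: E(K, 0x1D) = 0x65; 0x21 ⊕ 0x65 = 0x44.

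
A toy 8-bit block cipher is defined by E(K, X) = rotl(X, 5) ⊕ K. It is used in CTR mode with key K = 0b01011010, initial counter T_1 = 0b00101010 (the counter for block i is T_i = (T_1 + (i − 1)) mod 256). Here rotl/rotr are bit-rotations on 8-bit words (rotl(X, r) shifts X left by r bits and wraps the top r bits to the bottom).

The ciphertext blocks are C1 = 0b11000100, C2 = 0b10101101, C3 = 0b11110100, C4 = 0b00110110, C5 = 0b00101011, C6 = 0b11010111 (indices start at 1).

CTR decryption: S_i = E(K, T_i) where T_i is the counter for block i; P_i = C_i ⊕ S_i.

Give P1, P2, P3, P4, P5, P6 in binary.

P1: T = 0b00101010, S = E(K, T) = 0b00011111; 0b11000100 ⊕ 0b00011111 = 0b11011011.
P2: T = 0b00101011, S = E(K, T) = 0b00111111; 0b10101101 ⊕ 0b00111111 = 0b10010010.
P3: T = 0b00101100, S = E(K, T) = 0b11011111; 0b11110100 ⊕ 0b11011111 = 0b00101011.
P4: T = 0b00101101, S = E(K, T) = 0b11111111; 0b00110110 ⊕ 0b11111111 = 0b11001001.
P5: T = 0b00101110, S = E(K, T) = 0b10011111; 0b00101011 ⊕ 0b10011111 = 0b10110100.
P6: T = 0b00101111, S = E(K, T) = 0b10111111; 0b11010111 ⊕ 0b10111111 = 0b01101000.

P1 = 0b11011011, P2 = 0b10010010, P3 = 0b00101011, P4 = 0b11001001, P5 = 0b10110100, P6 = 0b01101000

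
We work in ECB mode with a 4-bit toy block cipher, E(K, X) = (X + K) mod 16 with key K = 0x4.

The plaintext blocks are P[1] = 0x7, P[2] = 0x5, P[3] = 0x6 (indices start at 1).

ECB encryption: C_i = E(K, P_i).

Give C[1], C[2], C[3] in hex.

C[1]: E(K, 0x7) = 0xB.
C[2]: E(K, 0x5) = 0x9.
C[3]: E(K, 0x6) = 0xA.

C[1] = 0xB, C[2] = 0x9, C[3] = 0xA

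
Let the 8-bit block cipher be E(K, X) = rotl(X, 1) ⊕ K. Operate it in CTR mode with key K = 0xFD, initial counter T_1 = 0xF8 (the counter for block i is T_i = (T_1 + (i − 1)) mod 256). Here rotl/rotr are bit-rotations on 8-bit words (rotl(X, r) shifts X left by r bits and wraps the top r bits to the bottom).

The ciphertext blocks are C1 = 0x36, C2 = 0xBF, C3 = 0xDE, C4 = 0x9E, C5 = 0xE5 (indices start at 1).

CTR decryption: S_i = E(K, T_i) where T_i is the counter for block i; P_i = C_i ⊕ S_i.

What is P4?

P4: T = 0xFB, S = E(K, T) = 0x0A; 0x9E ⊕ 0x0A = 0x94.

P4 = 0x94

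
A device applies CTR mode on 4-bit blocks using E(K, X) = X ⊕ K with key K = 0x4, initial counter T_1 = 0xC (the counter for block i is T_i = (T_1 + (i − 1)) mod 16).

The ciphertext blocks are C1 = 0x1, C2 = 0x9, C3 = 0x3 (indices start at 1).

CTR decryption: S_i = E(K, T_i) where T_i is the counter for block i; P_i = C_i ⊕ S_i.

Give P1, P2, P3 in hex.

P1: T = 0xC, S = E(K, T) = 0x8; 0x1 ⊕ 0x8 = 0x9.
P2: T = 0xD, S = E(K, T) = 0x9; 0x9 ⊕ 0x9 = 0x0.
P3: T = 0xE, S = E(K, T) = 0xA; 0x3 ⊕ 0xA = 0x9.

P1 = 0x9, P2 = 0x0, P3 = 0x9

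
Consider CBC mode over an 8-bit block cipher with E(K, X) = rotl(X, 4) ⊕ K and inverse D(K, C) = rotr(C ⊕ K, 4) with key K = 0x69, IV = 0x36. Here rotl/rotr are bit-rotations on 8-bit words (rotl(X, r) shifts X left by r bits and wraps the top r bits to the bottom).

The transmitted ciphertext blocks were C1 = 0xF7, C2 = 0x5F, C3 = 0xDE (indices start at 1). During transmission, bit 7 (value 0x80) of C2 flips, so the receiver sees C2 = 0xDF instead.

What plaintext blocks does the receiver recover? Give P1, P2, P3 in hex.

P1 = 0xDF, P2 = 0x9C, P3 = 0xA4

CBC decryption: P_i = D(K, C_i) ⊕ C_{i−1}, with C_{0} = IV.
Only C2 changed, to 0xDF. In CBC, a change in C_i garbles P_i and flips the same bit in P_{i+1}. Decrypting the received ciphertext:
P1: D(K, 0xF7) = 0xE9; 0xE9 ⊕ 0x36 = 0xDF.
P2: D(K, 0xDF) = 0x6B; 0x6B ⊕ 0xF7 = 0x9C.
P3: D(K, 0xDE) = 0x7B; 0x7B ⊕ 0xDF = 0xA4.
Blocks that differ from the original plaintext: P2, P3.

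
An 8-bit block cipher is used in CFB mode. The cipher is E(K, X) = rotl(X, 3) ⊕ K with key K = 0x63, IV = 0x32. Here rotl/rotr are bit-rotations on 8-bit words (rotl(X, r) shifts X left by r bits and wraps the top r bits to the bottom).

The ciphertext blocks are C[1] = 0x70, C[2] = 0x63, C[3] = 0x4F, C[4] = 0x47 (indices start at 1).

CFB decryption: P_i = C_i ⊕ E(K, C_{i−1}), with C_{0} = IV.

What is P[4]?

P[4] = 0x5E

P[4]: E(K, 0x4F) = 0x19; 0x47 ⊕ 0x19 = 0x5E.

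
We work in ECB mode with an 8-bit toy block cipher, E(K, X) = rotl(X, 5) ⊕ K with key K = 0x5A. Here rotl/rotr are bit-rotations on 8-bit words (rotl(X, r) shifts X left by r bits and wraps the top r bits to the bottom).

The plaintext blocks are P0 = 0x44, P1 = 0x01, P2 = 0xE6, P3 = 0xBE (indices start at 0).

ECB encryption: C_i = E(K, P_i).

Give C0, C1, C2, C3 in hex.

C0 = 0xD2, C1 = 0x7A, C2 = 0x86, C3 = 0x8D

C0: E(K, 0x44) = 0xD2.
C1: E(K, 0x01) = 0x7A.
C2: E(K, 0xE6) = 0x86.
C3: E(K, 0xBE) = 0x8D.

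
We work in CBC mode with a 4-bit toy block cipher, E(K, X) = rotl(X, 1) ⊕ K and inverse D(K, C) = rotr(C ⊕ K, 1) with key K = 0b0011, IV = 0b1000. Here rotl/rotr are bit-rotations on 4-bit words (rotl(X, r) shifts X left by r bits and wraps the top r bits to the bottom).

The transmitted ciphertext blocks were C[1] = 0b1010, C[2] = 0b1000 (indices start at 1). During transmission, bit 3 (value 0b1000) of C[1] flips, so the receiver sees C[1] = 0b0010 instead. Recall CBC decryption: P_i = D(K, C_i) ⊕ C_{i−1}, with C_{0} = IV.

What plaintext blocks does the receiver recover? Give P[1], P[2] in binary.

Only C[1] changed, to 0b0010. In CBC, a change in C_i garbles P_i and flips the same bit in P_{i+1}. Decrypting the received ciphertext:
P[1]: D(K, 0b0010) = 0b1000; 0b1000 ⊕ 0b1000 = 0b0000.
P[2]: D(K, 0b1000) = 0b1101; 0b1101 ⊕ 0b0010 = 0b1111.
Blocks that differ from the original plaintext: P[1], P[2].

P[1] = 0b0000, P[2] = 0b1111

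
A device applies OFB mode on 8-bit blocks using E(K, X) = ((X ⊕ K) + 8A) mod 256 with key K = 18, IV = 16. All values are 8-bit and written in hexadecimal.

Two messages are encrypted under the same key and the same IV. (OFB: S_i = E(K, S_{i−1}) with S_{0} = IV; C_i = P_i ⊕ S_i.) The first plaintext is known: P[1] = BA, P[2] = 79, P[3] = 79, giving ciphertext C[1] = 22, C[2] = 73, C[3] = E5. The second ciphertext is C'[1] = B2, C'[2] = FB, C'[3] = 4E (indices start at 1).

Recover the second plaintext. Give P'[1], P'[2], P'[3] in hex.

P'[1] = 2A, P'[2] = F1, P'[3] = D2

In OFB with a reused IV, both messages share the same keystream S_i, so C_i ⊕ C'_i = P_i ⊕ P'_i and thus P'_i = P_i ⊕ C_i ⊕ C'_i.
P'[1]: BA ⊕ 22 ⊕ B2 = 2A.
P'[2]: 79 ⊕ 73 ⊕ FB = F1.
P'[3]: 79 ⊕ E5 ⊕ 4E = D2.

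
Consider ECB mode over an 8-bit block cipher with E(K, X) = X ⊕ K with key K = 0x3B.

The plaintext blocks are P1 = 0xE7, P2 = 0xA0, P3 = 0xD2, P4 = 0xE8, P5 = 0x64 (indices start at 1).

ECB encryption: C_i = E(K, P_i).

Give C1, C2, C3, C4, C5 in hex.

C1 = 0xDC, C2 = 0x9B, C3 = 0xE9, C4 = 0xD3, C5 = 0x5F

C1: E(K, 0xE7) = 0xDC.
C2: E(K, 0xA0) = 0x9B.
C3: E(K, 0xD2) = 0xE9.
C4: E(K, 0xE8) = 0xD3.
C5: E(K, 0x64) = 0x5F.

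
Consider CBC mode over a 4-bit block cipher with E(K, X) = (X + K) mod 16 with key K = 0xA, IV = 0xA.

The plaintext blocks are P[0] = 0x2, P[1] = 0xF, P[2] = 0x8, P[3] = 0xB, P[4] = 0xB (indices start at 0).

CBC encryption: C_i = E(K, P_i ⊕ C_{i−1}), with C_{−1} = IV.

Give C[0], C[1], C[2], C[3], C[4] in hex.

C[0]: P[0] ⊕ 0xA = 0x8; E(K, 0x8) = 0x2.
C[1]: P[1] ⊕ 0x2 = 0xD; E(K, 0xD) = 0x7.
C[2]: P[2] ⊕ 0x7 = 0xF; E(K, 0xF) = 0x9.
C[3]: P[3] ⊕ 0x9 = 0x2; E(K, 0x2) = 0xC.
C[4]: P[4] ⊕ 0xC = 0x7; E(K, 0x7) = 0x1.

C[0] = 0x2, C[1] = 0x7, C[2] = 0x9, C[3] = 0xC, C[4] = 0x1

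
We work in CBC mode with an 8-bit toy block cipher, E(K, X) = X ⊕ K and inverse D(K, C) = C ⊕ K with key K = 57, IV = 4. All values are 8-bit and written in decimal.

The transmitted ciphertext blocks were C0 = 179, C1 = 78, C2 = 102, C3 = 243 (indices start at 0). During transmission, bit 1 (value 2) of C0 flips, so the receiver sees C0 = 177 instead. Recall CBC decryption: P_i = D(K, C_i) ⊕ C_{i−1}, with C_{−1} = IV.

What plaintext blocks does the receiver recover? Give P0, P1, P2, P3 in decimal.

Only C0 changed, to 177. In CBC, a change in C_i garbles P_i and flips the same bit in P_{i+1}. Decrypting the received ciphertext:
P0: D(K, 177) = 136; 136 ⊕ 4 = 140.
P1: D(K, 78) = 119; 119 ⊕ 177 = 198.
P2: D(K, 102) = 95; 95 ⊕ 78 = 17.
P3: D(K, 243) = 202; 202 ⊕ 102 = 172.
Blocks that differ from the original plaintext: P0, P1.

P0 = 140, P1 = 198, P2 = 17, P3 = 172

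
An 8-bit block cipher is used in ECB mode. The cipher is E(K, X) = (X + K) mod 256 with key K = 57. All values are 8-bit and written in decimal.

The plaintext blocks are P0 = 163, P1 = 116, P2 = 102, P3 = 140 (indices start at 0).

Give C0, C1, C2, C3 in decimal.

C0 = 220, C1 = 173, C2 = 159, C3 = 197

ECB encryption: C_i = E(K, P_i).
C0: E(K, 163) = 220.
C1: E(K, 116) = 173.
C2: E(K, 102) = 159.
C3: E(K, 140) = 197.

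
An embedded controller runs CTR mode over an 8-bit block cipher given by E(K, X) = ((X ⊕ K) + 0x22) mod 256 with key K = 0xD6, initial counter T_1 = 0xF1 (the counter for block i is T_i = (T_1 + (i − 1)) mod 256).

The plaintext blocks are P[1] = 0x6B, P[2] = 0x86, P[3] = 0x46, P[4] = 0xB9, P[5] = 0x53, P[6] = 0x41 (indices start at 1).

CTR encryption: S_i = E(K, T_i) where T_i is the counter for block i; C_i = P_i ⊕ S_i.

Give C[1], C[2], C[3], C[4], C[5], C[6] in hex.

C[1] = 0x22, C[2] = 0xC0, C[3] = 0x01, C[4] = 0xFD, C[5] = 0x16, C[6] = 0x03

C[1]: T = 0xF1, S = E(K, T) = 0x49; 0x6B ⊕ 0x49 = 0x22.
C[2]: T = 0xF2, S = E(K, T) = 0x46; 0x86 ⊕ 0x46 = 0xC0.
C[3]: T = 0xF3, S = E(K, T) = 0x47; 0x46 ⊕ 0x47 = 0x01.
C[4]: T = 0xF4, S = E(K, T) = 0x44; 0xB9 ⊕ 0x44 = 0xFD.
C[5]: T = 0xF5, S = E(K, T) = 0x45; 0x53 ⊕ 0x45 = 0x16.
C[6]: T = 0xF6, S = E(K, T) = 0x42; 0x41 ⊕ 0x42 = 0x03.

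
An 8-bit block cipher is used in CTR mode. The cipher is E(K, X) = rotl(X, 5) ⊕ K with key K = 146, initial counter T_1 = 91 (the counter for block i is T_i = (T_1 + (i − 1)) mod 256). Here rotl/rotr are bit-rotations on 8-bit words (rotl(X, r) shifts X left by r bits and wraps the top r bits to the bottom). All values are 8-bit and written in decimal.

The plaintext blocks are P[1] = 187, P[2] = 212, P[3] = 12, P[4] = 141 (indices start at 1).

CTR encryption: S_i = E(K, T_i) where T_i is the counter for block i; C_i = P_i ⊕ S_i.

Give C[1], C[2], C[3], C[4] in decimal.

C[1] = 66, C[2] = 205, C[3] = 53, C[4] = 212

C[1]: T = 91, S = E(K, T) = 249; 187 ⊕ 249 = 66.
C[2]: T = 92, S = E(K, T) = 25; 212 ⊕ 25 = 205.
C[3]: T = 93, S = E(K, T) = 57; 12 ⊕ 57 = 53.
C[4]: T = 94, S = E(K, T) = 89; 141 ⊕ 89 = 212.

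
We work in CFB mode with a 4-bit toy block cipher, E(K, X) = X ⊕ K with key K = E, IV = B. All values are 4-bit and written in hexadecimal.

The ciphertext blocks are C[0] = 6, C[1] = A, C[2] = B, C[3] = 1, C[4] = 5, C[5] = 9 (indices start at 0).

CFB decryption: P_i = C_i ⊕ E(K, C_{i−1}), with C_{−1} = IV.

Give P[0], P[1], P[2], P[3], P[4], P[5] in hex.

P[0] = 3, P[1] = 2, P[2] = F, P[3] = 4, P[4] = A, P[5] = 2

P[0]: E(K, B) = 5; 6 ⊕ 5 = 3.
P[1]: E(K, 6) = 8; A ⊕ 8 = 2.
P[2]: E(K, A) = 4; B ⊕ 4 = F.
P[3]: E(K, B) = 5; 1 ⊕ 5 = 4.
P[4]: E(K, 1) = F; 5 ⊕ F = A.
P[5]: E(K, 5) = B; 9 ⊕ B = 2.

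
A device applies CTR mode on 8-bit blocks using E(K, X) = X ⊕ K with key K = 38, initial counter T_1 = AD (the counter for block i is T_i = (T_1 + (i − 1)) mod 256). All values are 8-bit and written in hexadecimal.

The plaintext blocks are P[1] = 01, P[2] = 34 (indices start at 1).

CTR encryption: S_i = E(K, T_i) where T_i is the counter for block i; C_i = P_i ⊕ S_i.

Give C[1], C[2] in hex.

C[1] = 94, C[2] = A2

C[1]: T = AD, S = E(K, T) = 95; 01 ⊕ 95 = 94.
C[2]: T = AE, S = E(K, T) = 96; 34 ⊕ 96 = A2.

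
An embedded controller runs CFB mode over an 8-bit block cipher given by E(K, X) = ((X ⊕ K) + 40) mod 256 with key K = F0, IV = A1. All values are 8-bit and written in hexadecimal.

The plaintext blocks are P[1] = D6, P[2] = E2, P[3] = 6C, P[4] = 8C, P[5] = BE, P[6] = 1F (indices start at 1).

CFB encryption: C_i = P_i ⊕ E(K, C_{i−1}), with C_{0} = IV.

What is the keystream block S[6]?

C[1]: E(K, A1) = 91; D6 ⊕ 91 = 47.
C[2]: E(K, 47) = F7; E2 ⊕ F7 = 15.
C[3]: E(K, 15) = 25; 6C ⊕ 25 = 49.
C[4]: E(K, 49) = F9; 8C ⊕ F9 = 75.
C[5]: E(K, 75) = C5; BE ⊕ C5 = 7B.
C[6]: E(K, 7B) = CB; 1F ⊕ CB = D4.
So S[6] = CB.

CB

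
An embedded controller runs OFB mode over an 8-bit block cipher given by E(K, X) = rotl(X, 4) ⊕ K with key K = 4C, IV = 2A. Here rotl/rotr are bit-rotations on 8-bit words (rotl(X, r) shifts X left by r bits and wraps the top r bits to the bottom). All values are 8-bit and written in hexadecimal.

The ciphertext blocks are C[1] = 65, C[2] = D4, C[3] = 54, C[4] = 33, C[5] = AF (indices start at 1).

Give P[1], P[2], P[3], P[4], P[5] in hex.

P[1] = 8B, P[2] = 76, P[3] = 32, P[4] = 19, P[5] = 41

OFB decryption: S_i = E(K, S_{i−1}) with S_{0} = IV; P_i = C_i ⊕ S_i.
P[1]: S = E(K, 2A) = EE; 65 ⊕ EE = 8B.
P[2]: S = E(K, EE) = A2; D4 ⊕ A2 = 76.
P[3]: S = E(K, A2) = 66; 54 ⊕ 66 = 32.
P[4]: S = E(K, 66) = 2A; 33 ⊕ 2A = 19.
P[5]: S = E(K, 2A) = EE; AF ⊕ EE = 41.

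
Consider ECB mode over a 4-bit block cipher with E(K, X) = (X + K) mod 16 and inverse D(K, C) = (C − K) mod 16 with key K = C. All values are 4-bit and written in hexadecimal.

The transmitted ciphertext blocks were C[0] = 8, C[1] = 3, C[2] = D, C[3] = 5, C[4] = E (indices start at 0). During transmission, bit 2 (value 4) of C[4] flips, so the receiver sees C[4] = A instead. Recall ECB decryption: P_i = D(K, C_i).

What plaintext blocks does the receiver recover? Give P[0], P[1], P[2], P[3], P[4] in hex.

Only C[4] changed, to A. In ECB, a change in C_i affects only P_i. Decrypting the received ciphertext:
P[0]: D(K, 8) = C.
P[1]: D(K, 3) = 7.
P[2]: D(K, D) = 1.
P[3]: D(K, 5) = 9.
P[4]: D(K, A) = E.
Blocks that differ from the original plaintext: P[4].

P[0] = C, P[1] = 7, P[2] = 1, P[3] = 9, P[4] = E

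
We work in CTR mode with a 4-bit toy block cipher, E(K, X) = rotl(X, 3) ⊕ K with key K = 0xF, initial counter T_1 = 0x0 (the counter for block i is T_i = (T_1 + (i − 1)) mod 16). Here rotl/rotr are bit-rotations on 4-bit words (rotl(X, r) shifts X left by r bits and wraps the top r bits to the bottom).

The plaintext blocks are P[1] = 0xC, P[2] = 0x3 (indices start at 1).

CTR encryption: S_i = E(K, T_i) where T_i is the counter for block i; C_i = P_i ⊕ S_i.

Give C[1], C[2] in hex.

C[1] = 0x3, C[2] = 0x4

C[1]: T = 0x0, S = E(K, T) = 0xF; 0xC ⊕ 0xF = 0x3.
C[2]: T = 0x1, S = E(K, T) = 0x7; 0x3 ⊕ 0x7 = 0x4.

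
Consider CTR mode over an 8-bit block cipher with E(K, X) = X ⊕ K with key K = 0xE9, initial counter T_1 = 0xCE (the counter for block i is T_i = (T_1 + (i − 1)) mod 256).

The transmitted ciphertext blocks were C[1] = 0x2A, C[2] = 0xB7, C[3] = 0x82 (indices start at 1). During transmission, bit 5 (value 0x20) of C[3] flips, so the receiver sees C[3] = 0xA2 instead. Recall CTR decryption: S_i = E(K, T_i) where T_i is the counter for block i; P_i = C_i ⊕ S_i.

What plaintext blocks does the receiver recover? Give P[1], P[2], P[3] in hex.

P[1] = 0x0D, P[2] = 0x91, P[3] = 0x9B

Only C[3] changed, to 0xA2. In CTR, a change in C_i flips the same bit in P_i only; the keystream is unaffected. Decrypting the received ciphertext:
P[1]: T = 0xCE, S = E(K, T) = 0x27; 0x2A ⊕ 0x27 = 0x0D.
P[2]: T = 0xCF, S = E(K, T) = 0x26; 0xB7 ⊕ 0x26 = 0x91.
P[3]: T = 0xD0, S = E(K, T) = 0x39; 0xA2 ⊕ 0x39 = 0x9B.
Blocks that differ from the original plaintext: P[3].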